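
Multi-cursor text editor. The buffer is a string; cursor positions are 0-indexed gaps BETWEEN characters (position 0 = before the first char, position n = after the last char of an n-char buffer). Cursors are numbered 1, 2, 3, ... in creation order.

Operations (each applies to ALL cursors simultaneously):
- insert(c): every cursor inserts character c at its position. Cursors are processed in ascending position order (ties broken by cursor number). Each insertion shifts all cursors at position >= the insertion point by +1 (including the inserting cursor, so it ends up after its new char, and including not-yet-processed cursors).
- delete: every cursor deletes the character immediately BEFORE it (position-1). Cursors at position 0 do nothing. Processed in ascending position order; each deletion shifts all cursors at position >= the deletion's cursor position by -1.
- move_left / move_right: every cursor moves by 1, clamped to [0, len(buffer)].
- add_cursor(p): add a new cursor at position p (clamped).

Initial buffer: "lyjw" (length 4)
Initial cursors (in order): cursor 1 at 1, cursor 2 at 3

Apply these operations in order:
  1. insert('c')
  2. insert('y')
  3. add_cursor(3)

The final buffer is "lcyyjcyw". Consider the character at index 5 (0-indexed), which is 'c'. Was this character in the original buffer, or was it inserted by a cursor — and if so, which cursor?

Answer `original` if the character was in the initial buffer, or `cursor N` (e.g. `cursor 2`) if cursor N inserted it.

After op 1 (insert('c')): buffer="lcyjcw" (len 6), cursors c1@2 c2@5, authorship .1..2.
After op 2 (insert('y')): buffer="lcyyjcyw" (len 8), cursors c1@3 c2@7, authorship .11..22.
After op 3 (add_cursor(3)): buffer="lcyyjcyw" (len 8), cursors c1@3 c3@3 c2@7, authorship .11..22.
Authorship (.=original, N=cursor N): . 1 1 . . 2 2 .
Index 5: author = 2

Answer: cursor 2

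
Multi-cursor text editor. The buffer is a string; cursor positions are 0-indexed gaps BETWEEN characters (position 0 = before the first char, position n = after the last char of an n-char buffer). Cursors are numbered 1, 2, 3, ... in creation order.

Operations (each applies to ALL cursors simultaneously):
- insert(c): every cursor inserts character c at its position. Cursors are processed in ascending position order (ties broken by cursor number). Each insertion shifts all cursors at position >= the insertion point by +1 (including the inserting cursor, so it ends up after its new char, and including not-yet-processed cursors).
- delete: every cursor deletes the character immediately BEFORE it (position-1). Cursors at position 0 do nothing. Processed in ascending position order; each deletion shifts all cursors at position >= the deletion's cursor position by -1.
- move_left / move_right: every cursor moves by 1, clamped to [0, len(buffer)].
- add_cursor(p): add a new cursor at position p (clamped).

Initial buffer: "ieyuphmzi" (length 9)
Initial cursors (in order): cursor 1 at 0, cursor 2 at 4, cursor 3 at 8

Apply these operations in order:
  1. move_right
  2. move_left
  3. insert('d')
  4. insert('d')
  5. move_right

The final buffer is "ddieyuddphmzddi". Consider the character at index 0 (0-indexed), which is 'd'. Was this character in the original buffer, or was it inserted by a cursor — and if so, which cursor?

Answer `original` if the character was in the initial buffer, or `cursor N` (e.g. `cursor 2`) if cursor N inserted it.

After op 1 (move_right): buffer="ieyuphmzi" (len 9), cursors c1@1 c2@5 c3@9, authorship .........
After op 2 (move_left): buffer="ieyuphmzi" (len 9), cursors c1@0 c2@4 c3@8, authorship .........
After op 3 (insert('d')): buffer="dieyudphmzdi" (len 12), cursors c1@1 c2@6 c3@11, authorship 1....2....3.
After op 4 (insert('d')): buffer="ddieyuddphmzddi" (len 15), cursors c1@2 c2@8 c3@14, authorship 11....22....33.
After op 5 (move_right): buffer="ddieyuddphmzddi" (len 15), cursors c1@3 c2@9 c3@15, authorship 11....22....33.
Authorship (.=original, N=cursor N): 1 1 . . . . 2 2 . . . . 3 3 .
Index 0: author = 1

Answer: cursor 1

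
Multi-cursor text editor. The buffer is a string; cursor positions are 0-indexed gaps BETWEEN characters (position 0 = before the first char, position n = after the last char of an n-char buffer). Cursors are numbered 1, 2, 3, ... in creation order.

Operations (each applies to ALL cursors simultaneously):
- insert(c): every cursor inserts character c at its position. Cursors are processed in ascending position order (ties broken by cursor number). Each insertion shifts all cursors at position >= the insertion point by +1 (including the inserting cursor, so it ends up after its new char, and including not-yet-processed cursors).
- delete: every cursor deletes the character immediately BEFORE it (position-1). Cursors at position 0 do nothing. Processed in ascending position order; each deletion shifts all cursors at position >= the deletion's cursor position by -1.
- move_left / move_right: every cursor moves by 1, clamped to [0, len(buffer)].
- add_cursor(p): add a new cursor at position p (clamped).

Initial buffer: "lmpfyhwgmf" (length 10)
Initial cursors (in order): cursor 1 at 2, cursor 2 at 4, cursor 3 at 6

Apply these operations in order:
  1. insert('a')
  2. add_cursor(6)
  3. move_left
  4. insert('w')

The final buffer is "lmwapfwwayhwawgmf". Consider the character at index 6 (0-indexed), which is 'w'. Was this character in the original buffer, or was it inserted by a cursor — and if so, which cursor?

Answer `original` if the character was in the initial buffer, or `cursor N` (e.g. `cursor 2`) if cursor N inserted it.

Answer: cursor 2

Derivation:
After op 1 (insert('a')): buffer="lmapfayhawgmf" (len 13), cursors c1@3 c2@6 c3@9, authorship ..1..2..3....
After op 2 (add_cursor(6)): buffer="lmapfayhawgmf" (len 13), cursors c1@3 c2@6 c4@6 c3@9, authorship ..1..2..3....
After op 3 (move_left): buffer="lmapfayhawgmf" (len 13), cursors c1@2 c2@5 c4@5 c3@8, authorship ..1..2..3....
After op 4 (insert('w')): buffer="lmwapfwwayhwawgmf" (len 17), cursors c1@3 c2@8 c4@8 c3@12, authorship ..11..242..33....
Authorship (.=original, N=cursor N): . . 1 1 . . 2 4 2 . . 3 3 . . . .
Index 6: author = 2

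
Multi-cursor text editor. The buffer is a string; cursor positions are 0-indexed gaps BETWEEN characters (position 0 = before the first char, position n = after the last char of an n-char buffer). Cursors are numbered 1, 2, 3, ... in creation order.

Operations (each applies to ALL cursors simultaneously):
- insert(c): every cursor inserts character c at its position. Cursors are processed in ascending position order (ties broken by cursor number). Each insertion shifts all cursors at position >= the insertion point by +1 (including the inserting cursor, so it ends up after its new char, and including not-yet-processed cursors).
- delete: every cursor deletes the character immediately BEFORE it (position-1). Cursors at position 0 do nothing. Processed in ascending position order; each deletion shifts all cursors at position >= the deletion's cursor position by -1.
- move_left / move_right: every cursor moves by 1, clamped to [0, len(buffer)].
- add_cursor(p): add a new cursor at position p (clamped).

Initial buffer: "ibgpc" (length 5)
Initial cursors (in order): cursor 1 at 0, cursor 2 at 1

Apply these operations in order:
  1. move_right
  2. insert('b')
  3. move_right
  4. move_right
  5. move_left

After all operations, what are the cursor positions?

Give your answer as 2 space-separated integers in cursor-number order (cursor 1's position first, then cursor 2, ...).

After op 1 (move_right): buffer="ibgpc" (len 5), cursors c1@1 c2@2, authorship .....
After op 2 (insert('b')): buffer="ibbbgpc" (len 7), cursors c1@2 c2@4, authorship .1.2...
After op 3 (move_right): buffer="ibbbgpc" (len 7), cursors c1@3 c2@5, authorship .1.2...
After op 4 (move_right): buffer="ibbbgpc" (len 7), cursors c1@4 c2@6, authorship .1.2...
After op 5 (move_left): buffer="ibbbgpc" (len 7), cursors c1@3 c2@5, authorship .1.2...

Answer: 3 5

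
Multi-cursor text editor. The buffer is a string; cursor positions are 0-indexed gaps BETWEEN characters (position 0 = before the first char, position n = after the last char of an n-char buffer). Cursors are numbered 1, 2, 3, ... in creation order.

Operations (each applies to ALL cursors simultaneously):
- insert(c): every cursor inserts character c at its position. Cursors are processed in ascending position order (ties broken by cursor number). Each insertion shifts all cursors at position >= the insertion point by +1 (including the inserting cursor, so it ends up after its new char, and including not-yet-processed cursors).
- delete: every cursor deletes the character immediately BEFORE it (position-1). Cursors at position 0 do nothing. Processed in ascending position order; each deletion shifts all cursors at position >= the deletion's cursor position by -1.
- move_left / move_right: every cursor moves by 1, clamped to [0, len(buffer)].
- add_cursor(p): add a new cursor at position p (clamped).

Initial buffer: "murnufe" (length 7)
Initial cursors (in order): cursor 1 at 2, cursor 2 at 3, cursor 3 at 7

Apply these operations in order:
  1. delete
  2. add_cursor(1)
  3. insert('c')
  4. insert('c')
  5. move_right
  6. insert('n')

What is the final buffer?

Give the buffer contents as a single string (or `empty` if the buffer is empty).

Answer: mccccccnnnnufccn

Derivation:
After op 1 (delete): buffer="mnuf" (len 4), cursors c1@1 c2@1 c3@4, authorship ....
After op 2 (add_cursor(1)): buffer="mnuf" (len 4), cursors c1@1 c2@1 c4@1 c3@4, authorship ....
After op 3 (insert('c')): buffer="mcccnufc" (len 8), cursors c1@4 c2@4 c4@4 c3@8, authorship .124...3
After op 4 (insert('c')): buffer="mccccccnufcc" (len 12), cursors c1@7 c2@7 c4@7 c3@12, authorship .124124...33
After op 5 (move_right): buffer="mccccccnufcc" (len 12), cursors c1@8 c2@8 c4@8 c3@12, authorship .124124...33
After op 6 (insert('n')): buffer="mccccccnnnnufccn" (len 16), cursors c1@11 c2@11 c4@11 c3@16, authorship .124124.124..333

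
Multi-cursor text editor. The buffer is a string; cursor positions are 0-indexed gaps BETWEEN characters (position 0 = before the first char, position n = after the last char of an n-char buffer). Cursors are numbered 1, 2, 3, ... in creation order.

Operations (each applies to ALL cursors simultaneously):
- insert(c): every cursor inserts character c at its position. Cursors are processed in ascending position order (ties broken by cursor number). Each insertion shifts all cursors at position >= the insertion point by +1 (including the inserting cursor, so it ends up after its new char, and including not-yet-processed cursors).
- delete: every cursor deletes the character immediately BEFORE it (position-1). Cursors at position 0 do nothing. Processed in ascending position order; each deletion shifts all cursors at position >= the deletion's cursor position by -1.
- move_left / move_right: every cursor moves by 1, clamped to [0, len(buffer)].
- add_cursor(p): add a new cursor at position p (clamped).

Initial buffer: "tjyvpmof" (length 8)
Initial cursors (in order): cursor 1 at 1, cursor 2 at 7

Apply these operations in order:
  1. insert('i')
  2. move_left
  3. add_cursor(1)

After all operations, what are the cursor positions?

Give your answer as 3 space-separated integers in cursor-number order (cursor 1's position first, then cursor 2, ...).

After op 1 (insert('i')): buffer="tijyvpmoif" (len 10), cursors c1@2 c2@9, authorship .1......2.
After op 2 (move_left): buffer="tijyvpmoif" (len 10), cursors c1@1 c2@8, authorship .1......2.
After op 3 (add_cursor(1)): buffer="tijyvpmoif" (len 10), cursors c1@1 c3@1 c2@8, authorship .1......2.

Answer: 1 8 1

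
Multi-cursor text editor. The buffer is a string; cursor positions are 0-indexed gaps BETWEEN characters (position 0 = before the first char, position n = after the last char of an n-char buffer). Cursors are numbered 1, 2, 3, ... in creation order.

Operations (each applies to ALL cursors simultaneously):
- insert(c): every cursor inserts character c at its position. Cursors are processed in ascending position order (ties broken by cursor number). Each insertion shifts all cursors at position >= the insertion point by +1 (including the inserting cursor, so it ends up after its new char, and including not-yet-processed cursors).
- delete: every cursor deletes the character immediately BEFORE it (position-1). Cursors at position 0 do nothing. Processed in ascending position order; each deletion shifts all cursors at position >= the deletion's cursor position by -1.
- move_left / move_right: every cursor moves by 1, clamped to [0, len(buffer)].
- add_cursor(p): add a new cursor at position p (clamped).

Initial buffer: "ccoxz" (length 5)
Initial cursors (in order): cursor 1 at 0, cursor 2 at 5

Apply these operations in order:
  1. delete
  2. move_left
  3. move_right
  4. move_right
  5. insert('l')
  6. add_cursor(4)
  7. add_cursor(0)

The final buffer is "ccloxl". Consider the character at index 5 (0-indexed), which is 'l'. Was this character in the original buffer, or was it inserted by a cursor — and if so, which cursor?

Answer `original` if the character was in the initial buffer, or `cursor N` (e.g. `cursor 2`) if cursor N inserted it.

Answer: cursor 2

Derivation:
After op 1 (delete): buffer="ccox" (len 4), cursors c1@0 c2@4, authorship ....
After op 2 (move_left): buffer="ccox" (len 4), cursors c1@0 c2@3, authorship ....
After op 3 (move_right): buffer="ccox" (len 4), cursors c1@1 c2@4, authorship ....
After op 4 (move_right): buffer="ccox" (len 4), cursors c1@2 c2@4, authorship ....
After op 5 (insert('l')): buffer="ccloxl" (len 6), cursors c1@3 c2@6, authorship ..1..2
After op 6 (add_cursor(4)): buffer="ccloxl" (len 6), cursors c1@3 c3@4 c2@6, authorship ..1..2
After op 7 (add_cursor(0)): buffer="ccloxl" (len 6), cursors c4@0 c1@3 c3@4 c2@6, authorship ..1..2
Authorship (.=original, N=cursor N): . . 1 . . 2
Index 5: author = 2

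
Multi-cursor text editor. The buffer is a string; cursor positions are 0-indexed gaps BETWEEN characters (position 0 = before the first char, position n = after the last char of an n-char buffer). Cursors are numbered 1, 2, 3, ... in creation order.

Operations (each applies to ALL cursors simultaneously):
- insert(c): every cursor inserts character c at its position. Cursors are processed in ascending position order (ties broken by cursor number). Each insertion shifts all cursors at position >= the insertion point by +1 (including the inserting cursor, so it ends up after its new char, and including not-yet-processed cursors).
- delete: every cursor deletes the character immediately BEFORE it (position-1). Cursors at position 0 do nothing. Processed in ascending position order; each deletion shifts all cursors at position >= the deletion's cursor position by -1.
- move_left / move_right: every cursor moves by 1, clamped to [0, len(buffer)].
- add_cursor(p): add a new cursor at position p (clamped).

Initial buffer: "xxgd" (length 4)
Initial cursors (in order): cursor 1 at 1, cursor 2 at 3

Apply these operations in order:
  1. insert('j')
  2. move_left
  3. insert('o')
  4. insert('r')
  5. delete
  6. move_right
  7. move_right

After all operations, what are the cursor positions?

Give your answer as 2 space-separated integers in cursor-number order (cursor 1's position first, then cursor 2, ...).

Answer: 4 8

Derivation:
After op 1 (insert('j')): buffer="xjxgjd" (len 6), cursors c1@2 c2@5, authorship .1..2.
After op 2 (move_left): buffer="xjxgjd" (len 6), cursors c1@1 c2@4, authorship .1..2.
After op 3 (insert('o')): buffer="xojxgojd" (len 8), cursors c1@2 c2@6, authorship .11..22.
After op 4 (insert('r')): buffer="xorjxgorjd" (len 10), cursors c1@3 c2@8, authorship .111..222.
After op 5 (delete): buffer="xojxgojd" (len 8), cursors c1@2 c2@6, authorship .11..22.
After op 6 (move_right): buffer="xojxgojd" (len 8), cursors c1@3 c2@7, authorship .11..22.
After op 7 (move_right): buffer="xojxgojd" (len 8), cursors c1@4 c2@8, authorship .11..22.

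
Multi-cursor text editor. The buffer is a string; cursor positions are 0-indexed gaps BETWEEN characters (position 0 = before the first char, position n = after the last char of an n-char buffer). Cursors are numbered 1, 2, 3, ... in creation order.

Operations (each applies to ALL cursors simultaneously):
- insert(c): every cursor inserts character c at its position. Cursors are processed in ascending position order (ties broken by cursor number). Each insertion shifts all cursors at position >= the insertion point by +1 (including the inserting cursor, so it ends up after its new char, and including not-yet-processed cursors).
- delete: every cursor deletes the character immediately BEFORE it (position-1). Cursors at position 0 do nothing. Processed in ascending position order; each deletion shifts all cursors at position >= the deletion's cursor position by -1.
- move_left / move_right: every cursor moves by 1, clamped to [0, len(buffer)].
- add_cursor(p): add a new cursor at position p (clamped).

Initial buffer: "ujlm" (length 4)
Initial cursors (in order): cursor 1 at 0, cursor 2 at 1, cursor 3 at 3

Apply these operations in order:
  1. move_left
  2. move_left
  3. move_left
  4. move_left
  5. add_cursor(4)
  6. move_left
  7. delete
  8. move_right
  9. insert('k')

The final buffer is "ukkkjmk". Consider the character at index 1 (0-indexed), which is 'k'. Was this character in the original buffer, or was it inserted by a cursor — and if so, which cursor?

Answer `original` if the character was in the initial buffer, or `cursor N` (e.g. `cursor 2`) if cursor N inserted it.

Answer: cursor 1

Derivation:
After op 1 (move_left): buffer="ujlm" (len 4), cursors c1@0 c2@0 c3@2, authorship ....
After op 2 (move_left): buffer="ujlm" (len 4), cursors c1@0 c2@0 c3@1, authorship ....
After op 3 (move_left): buffer="ujlm" (len 4), cursors c1@0 c2@0 c3@0, authorship ....
After op 4 (move_left): buffer="ujlm" (len 4), cursors c1@0 c2@0 c3@0, authorship ....
After op 5 (add_cursor(4)): buffer="ujlm" (len 4), cursors c1@0 c2@0 c3@0 c4@4, authorship ....
After op 6 (move_left): buffer="ujlm" (len 4), cursors c1@0 c2@0 c3@0 c4@3, authorship ....
After op 7 (delete): buffer="ujm" (len 3), cursors c1@0 c2@0 c3@0 c4@2, authorship ...
After op 8 (move_right): buffer="ujm" (len 3), cursors c1@1 c2@1 c3@1 c4@3, authorship ...
After op 9 (insert('k')): buffer="ukkkjmk" (len 7), cursors c1@4 c2@4 c3@4 c4@7, authorship .123..4
Authorship (.=original, N=cursor N): . 1 2 3 . . 4
Index 1: author = 1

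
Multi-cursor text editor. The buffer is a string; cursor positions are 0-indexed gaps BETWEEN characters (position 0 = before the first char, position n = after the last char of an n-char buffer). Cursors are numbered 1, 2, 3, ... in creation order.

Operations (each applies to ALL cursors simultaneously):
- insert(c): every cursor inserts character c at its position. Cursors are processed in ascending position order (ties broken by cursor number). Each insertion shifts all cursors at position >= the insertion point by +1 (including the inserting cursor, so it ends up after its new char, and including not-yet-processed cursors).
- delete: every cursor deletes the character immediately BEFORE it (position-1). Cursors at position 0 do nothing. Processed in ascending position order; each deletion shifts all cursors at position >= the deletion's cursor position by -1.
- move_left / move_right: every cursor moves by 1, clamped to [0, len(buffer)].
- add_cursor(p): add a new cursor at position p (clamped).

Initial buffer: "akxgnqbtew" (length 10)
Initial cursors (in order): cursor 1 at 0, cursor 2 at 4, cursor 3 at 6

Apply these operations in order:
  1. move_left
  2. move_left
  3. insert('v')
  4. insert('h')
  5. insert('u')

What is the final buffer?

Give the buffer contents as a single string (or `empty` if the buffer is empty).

Answer: vhuakvhuxgvhunqbtew

Derivation:
After op 1 (move_left): buffer="akxgnqbtew" (len 10), cursors c1@0 c2@3 c3@5, authorship ..........
After op 2 (move_left): buffer="akxgnqbtew" (len 10), cursors c1@0 c2@2 c3@4, authorship ..........
After op 3 (insert('v')): buffer="vakvxgvnqbtew" (len 13), cursors c1@1 c2@4 c3@7, authorship 1..2..3......
After op 4 (insert('h')): buffer="vhakvhxgvhnqbtew" (len 16), cursors c1@2 c2@6 c3@10, authorship 11..22..33......
After op 5 (insert('u')): buffer="vhuakvhuxgvhunqbtew" (len 19), cursors c1@3 c2@8 c3@13, authorship 111..222..333......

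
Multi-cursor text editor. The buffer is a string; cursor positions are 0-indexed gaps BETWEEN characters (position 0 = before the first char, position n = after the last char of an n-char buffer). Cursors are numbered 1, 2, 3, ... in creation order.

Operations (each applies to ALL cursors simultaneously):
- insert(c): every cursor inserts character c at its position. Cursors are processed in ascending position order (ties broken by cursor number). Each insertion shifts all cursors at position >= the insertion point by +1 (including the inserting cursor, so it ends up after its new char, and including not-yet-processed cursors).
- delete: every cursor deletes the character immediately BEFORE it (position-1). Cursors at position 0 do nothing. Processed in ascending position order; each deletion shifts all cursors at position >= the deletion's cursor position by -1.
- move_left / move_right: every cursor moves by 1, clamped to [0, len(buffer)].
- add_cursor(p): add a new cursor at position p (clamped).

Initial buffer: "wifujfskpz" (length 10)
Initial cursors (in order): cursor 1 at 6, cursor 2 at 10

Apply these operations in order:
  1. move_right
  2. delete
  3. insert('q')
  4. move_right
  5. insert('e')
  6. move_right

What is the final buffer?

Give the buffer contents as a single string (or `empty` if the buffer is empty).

After op 1 (move_right): buffer="wifujfskpz" (len 10), cursors c1@7 c2@10, authorship ..........
After op 2 (delete): buffer="wifujfkp" (len 8), cursors c1@6 c2@8, authorship ........
After op 3 (insert('q')): buffer="wifujfqkpq" (len 10), cursors c1@7 c2@10, authorship ......1..2
After op 4 (move_right): buffer="wifujfqkpq" (len 10), cursors c1@8 c2@10, authorship ......1..2
After op 5 (insert('e')): buffer="wifujfqkepqe" (len 12), cursors c1@9 c2@12, authorship ......1.1.22
After op 6 (move_right): buffer="wifujfqkepqe" (len 12), cursors c1@10 c2@12, authorship ......1.1.22

Answer: wifujfqkepqe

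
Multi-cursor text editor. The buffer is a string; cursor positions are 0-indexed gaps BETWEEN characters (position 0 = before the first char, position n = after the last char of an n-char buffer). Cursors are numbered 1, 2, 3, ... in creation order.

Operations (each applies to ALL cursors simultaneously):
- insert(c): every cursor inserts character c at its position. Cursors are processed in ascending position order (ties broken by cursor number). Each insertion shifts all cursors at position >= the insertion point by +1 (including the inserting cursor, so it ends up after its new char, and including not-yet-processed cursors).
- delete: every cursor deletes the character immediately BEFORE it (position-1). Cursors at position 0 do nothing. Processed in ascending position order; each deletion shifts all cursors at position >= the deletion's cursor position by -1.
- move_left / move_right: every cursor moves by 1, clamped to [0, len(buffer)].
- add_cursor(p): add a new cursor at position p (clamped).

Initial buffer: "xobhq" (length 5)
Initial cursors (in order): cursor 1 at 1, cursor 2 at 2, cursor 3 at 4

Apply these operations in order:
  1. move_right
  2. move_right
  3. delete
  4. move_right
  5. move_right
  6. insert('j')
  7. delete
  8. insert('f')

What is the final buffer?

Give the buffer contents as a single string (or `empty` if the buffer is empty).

After op 1 (move_right): buffer="xobhq" (len 5), cursors c1@2 c2@3 c3@5, authorship .....
After op 2 (move_right): buffer="xobhq" (len 5), cursors c1@3 c2@4 c3@5, authorship .....
After op 3 (delete): buffer="xo" (len 2), cursors c1@2 c2@2 c3@2, authorship ..
After op 4 (move_right): buffer="xo" (len 2), cursors c1@2 c2@2 c3@2, authorship ..
After op 5 (move_right): buffer="xo" (len 2), cursors c1@2 c2@2 c3@2, authorship ..
After op 6 (insert('j')): buffer="xojjj" (len 5), cursors c1@5 c2@5 c3@5, authorship ..123
After op 7 (delete): buffer="xo" (len 2), cursors c1@2 c2@2 c3@2, authorship ..
After op 8 (insert('f')): buffer="xofff" (len 5), cursors c1@5 c2@5 c3@5, authorship ..123

Answer: xofff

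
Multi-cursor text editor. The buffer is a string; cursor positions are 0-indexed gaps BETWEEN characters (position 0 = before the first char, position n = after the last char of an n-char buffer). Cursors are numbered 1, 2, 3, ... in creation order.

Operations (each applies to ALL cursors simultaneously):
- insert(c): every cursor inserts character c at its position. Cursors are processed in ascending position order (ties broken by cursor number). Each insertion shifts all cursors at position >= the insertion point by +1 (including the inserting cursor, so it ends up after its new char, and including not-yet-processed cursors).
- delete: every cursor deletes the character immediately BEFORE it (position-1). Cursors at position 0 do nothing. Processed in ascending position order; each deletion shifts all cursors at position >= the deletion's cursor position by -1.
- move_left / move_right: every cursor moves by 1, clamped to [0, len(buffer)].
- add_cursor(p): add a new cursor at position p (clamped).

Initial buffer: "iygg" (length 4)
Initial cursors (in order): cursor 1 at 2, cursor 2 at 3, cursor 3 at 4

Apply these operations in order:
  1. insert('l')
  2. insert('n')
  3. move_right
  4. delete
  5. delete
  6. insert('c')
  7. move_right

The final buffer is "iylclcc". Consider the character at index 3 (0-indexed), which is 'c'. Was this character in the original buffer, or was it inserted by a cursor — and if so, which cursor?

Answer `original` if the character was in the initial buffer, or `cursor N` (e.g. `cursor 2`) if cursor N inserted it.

Answer: cursor 1

Derivation:
After op 1 (insert('l')): buffer="iylglgl" (len 7), cursors c1@3 c2@5 c3@7, authorship ..1.2.3
After op 2 (insert('n')): buffer="iylnglngln" (len 10), cursors c1@4 c2@7 c3@10, authorship ..11.22.33
After op 3 (move_right): buffer="iylnglngln" (len 10), cursors c1@5 c2@8 c3@10, authorship ..11.22.33
After op 4 (delete): buffer="iylnlnl" (len 7), cursors c1@4 c2@6 c3@7, authorship ..11223
After op 5 (delete): buffer="iyll" (len 4), cursors c1@3 c2@4 c3@4, authorship ..12
After op 6 (insert('c')): buffer="iylclcc" (len 7), cursors c1@4 c2@7 c3@7, authorship ..11223
After op 7 (move_right): buffer="iylclcc" (len 7), cursors c1@5 c2@7 c3@7, authorship ..11223
Authorship (.=original, N=cursor N): . . 1 1 2 2 3
Index 3: author = 1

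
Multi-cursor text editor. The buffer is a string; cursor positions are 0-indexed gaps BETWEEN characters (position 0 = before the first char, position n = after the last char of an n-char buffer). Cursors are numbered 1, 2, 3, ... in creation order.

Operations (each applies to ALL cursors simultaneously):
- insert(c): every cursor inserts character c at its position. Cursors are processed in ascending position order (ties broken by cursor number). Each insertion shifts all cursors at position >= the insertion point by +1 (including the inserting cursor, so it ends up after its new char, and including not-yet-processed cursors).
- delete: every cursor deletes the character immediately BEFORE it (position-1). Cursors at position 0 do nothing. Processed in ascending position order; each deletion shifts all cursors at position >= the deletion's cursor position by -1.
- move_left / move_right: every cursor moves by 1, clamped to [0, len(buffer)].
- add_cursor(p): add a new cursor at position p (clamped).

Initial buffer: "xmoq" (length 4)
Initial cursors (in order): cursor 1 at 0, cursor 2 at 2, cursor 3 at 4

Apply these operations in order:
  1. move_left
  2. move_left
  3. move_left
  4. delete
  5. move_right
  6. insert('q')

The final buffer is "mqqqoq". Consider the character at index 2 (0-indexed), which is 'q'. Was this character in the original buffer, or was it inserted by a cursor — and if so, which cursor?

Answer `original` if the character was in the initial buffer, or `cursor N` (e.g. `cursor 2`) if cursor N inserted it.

Answer: cursor 2

Derivation:
After op 1 (move_left): buffer="xmoq" (len 4), cursors c1@0 c2@1 c3@3, authorship ....
After op 2 (move_left): buffer="xmoq" (len 4), cursors c1@0 c2@0 c3@2, authorship ....
After op 3 (move_left): buffer="xmoq" (len 4), cursors c1@0 c2@0 c3@1, authorship ....
After op 4 (delete): buffer="moq" (len 3), cursors c1@0 c2@0 c3@0, authorship ...
After op 5 (move_right): buffer="moq" (len 3), cursors c1@1 c2@1 c3@1, authorship ...
After op 6 (insert('q')): buffer="mqqqoq" (len 6), cursors c1@4 c2@4 c3@4, authorship .123..
Authorship (.=original, N=cursor N): . 1 2 3 . .
Index 2: author = 2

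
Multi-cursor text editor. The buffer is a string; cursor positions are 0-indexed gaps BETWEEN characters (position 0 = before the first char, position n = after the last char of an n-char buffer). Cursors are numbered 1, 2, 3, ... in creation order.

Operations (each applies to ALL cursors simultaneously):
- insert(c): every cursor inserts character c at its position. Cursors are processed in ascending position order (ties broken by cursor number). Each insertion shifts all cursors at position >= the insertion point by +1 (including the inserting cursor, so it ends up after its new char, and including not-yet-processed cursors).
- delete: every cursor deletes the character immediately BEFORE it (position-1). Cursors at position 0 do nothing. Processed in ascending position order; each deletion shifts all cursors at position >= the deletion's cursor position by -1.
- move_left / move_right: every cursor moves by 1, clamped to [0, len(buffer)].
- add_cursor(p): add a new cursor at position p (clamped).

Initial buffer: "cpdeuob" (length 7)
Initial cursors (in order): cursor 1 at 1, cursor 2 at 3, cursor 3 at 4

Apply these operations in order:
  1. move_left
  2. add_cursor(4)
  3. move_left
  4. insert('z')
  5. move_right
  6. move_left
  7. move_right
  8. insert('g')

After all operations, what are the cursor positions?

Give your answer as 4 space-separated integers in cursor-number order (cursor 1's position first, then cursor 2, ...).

Answer: 3 6 9 12

Derivation:
After op 1 (move_left): buffer="cpdeuob" (len 7), cursors c1@0 c2@2 c3@3, authorship .......
After op 2 (add_cursor(4)): buffer="cpdeuob" (len 7), cursors c1@0 c2@2 c3@3 c4@4, authorship .......
After op 3 (move_left): buffer="cpdeuob" (len 7), cursors c1@0 c2@1 c3@2 c4@3, authorship .......
After op 4 (insert('z')): buffer="zczpzdzeuob" (len 11), cursors c1@1 c2@3 c3@5 c4@7, authorship 1.2.3.4....
After op 5 (move_right): buffer="zczpzdzeuob" (len 11), cursors c1@2 c2@4 c3@6 c4@8, authorship 1.2.3.4....
After op 6 (move_left): buffer="zczpzdzeuob" (len 11), cursors c1@1 c2@3 c3@5 c4@7, authorship 1.2.3.4....
After op 7 (move_right): buffer="zczpzdzeuob" (len 11), cursors c1@2 c2@4 c3@6 c4@8, authorship 1.2.3.4....
After op 8 (insert('g')): buffer="zcgzpgzdgzeguob" (len 15), cursors c1@3 c2@6 c3@9 c4@12, authorship 1.12.23.34.4...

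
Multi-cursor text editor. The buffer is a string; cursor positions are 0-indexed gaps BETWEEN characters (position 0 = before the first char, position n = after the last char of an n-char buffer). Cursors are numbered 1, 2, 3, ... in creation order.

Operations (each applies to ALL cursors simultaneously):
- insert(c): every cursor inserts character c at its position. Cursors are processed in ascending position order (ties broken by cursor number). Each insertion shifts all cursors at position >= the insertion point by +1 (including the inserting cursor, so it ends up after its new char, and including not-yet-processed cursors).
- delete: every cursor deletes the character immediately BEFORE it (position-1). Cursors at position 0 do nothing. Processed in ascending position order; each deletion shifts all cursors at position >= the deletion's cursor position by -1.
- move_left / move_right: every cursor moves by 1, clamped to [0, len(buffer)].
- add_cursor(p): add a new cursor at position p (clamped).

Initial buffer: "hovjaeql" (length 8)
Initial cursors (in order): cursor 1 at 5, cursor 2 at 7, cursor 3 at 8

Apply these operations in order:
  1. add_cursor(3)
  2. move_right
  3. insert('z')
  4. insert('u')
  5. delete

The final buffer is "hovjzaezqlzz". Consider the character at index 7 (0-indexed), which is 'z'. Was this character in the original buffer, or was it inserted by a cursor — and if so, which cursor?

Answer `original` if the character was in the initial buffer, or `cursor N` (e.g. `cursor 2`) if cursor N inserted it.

Answer: cursor 1

Derivation:
After op 1 (add_cursor(3)): buffer="hovjaeql" (len 8), cursors c4@3 c1@5 c2@7 c3@8, authorship ........
After op 2 (move_right): buffer="hovjaeql" (len 8), cursors c4@4 c1@6 c2@8 c3@8, authorship ........
After op 3 (insert('z')): buffer="hovjzaezqlzz" (len 12), cursors c4@5 c1@8 c2@12 c3@12, authorship ....4..1..23
After op 4 (insert('u')): buffer="hovjzuaezuqlzzuu" (len 16), cursors c4@6 c1@10 c2@16 c3@16, authorship ....44..11..2323
After op 5 (delete): buffer="hovjzaezqlzz" (len 12), cursors c4@5 c1@8 c2@12 c3@12, authorship ....4..1..23
Authorship (.=original, N=cursor N): . . . . 4 . . 1 . . 2 3
Index 7: author = 1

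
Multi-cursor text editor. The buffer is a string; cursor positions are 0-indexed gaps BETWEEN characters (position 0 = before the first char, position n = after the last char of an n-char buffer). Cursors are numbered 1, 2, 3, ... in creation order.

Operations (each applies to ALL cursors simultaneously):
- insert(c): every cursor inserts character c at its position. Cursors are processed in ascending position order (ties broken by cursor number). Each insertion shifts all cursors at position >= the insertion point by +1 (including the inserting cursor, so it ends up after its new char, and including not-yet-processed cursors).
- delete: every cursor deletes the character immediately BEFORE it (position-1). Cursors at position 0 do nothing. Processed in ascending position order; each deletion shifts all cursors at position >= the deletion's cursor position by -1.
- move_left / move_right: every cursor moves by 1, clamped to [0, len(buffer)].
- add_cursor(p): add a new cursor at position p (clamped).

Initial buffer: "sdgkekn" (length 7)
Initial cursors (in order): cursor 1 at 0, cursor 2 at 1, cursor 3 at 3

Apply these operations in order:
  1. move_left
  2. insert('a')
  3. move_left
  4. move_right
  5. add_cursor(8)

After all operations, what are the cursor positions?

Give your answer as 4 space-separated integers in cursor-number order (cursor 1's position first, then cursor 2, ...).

After op 1 (move_left): buffer="sdgkekn" (len 7), cursors c1@0 c2@0 c3@2, authorship .......
After op 2 (insert('a')): buffer="aasdagkekn" (len 10), cursors c1@2 c2@2 c3@5, authorship 12..3.....
After op 3 (move_left): buffer="aasdagkekn" (len 10), cursors c1@1 c2@1 c3@4, authorship 12..3.....
After op 4 (move_right): buffer="aasdagkekn" (len 10), cursors c1@2 c2@2 c3@5, authorship 12..3.....
After op 5 (add_cursor(8)): buffer="aasdagkekn" (len 10), cursors c1@2 c2@2 c3@5 c4@8, authorship 12..3.....

Answer: 2 2 5 8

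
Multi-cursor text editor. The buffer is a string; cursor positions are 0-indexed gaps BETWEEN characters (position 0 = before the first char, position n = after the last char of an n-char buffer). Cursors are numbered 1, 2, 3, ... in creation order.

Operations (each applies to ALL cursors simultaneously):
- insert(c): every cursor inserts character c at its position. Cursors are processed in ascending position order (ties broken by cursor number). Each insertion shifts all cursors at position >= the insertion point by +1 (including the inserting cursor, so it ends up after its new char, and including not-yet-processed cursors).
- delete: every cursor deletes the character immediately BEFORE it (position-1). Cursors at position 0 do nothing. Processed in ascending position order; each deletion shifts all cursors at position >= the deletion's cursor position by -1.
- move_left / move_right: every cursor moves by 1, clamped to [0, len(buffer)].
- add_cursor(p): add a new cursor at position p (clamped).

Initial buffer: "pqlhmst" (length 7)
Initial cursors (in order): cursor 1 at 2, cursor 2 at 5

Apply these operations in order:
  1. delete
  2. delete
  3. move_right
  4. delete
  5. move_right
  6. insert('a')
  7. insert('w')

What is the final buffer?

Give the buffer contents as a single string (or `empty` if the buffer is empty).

After op 1 (delete): buffer="plhst" (len 5), cursors c1@1 c2@3, authorship .....
After op 2 (delete): buffer="lst" (len 3), cursors c1@0 c2@1, authorship ...
After op 3 (move_right): buffer="lst" (len 3), cursors c1@1 c2@2, authorship ...
After op 4 (delete): buffer="t" (len 1), cursors c1@0 c2@0, authorship .
After op 5 (move_right): buffer="t" (len 1), cursors c1@1 c2@1, authorship .
After op 6 (insert('a')): buffer="taa" (len 3), cursors c1@3 c2@3, authorship .12
After op 7 (insert('w')): buffer="taaww" (len 5), cursors c1@5 c2@5, authorship .1212

Answer: taaww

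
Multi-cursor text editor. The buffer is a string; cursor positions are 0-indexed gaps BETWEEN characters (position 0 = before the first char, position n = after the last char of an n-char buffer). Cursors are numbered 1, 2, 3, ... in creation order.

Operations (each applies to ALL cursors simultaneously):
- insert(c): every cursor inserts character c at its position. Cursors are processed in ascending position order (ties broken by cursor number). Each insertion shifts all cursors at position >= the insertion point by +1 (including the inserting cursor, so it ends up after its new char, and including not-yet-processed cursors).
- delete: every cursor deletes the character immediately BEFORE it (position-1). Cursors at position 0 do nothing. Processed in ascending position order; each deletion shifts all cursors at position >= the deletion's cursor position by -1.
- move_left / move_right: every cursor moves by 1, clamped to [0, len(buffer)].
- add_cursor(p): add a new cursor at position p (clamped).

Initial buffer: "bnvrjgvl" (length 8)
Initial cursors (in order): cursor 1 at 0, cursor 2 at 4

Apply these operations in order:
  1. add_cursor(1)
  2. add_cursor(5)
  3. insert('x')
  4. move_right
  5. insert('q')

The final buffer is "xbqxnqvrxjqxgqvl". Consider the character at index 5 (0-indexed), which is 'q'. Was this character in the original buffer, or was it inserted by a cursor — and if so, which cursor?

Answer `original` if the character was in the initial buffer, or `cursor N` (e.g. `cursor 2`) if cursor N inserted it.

Answer: cursor 3

Derivation:
After op 1 (add_cursor(1)): buffer="bnvrjgvl" (len 8), cursors c1@0 c3@1 c2@4, authorship ........
After op 2 (add_cursor(5)): buffer="bnvrjgvl" (len 8), cursors c1@0 c3@1 c2@4 c4@5, authorship ........
After op 3 (insert('x')): buffer="xbxnvrxjxgvl" (len 12), cursors c1@1 c3@3 c2@7 c4@9, authorship 1.3...2.4...
After op 4 (move_right): buffer="xbxnvrxjxgvl" (len 12), cursors c1@2 c3@4 c2@8 c4@10, authorship 1.3...2.4...
After op 5 (insert('q')): buffer="xbqxnqvrxjqxgqvl" (len 16), cursors c1@3 c3@6 c2@11 c4@14, authorship 1.13.3..2.24.4..
Authorship (.=original, N=cursor N): 1 . 1 3 . 3 . . 2 . 2 4 . 4 . .
Index 5: author = 3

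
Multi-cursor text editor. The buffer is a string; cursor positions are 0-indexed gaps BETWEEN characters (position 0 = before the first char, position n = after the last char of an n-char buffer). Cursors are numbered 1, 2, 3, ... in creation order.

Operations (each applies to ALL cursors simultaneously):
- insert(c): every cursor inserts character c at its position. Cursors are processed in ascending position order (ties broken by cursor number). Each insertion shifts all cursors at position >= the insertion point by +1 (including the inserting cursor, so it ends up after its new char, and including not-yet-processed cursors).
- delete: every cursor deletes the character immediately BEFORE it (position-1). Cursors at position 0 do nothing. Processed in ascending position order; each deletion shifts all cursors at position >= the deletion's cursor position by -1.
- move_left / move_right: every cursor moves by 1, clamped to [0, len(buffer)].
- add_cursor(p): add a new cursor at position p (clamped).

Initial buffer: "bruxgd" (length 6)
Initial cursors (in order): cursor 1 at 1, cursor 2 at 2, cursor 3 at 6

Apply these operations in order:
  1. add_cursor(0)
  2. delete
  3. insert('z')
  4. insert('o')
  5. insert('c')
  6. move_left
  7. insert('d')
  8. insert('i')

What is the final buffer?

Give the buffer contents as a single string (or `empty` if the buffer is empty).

Answer: zzzoooccdddiiicuxgzodic

Derivation:
After op 1 (add_cursor(0)): buffer="bruxgd" (len 6), cursors c4@0 c1@1 c2@2 c3@6, authorship ......
After op 2 (delete): buffer="uxg" (len 3), cursors c1@0 c2@0 c4@0 c3@3, authorship ...
After op 3 (insert('z')): buffer="zzzuxgz" (len 7), cursors c1@3 c2@3 c4@3 c3@7, authorship 124...3
After op 4 (insert('o')): buffer="zzzooouxgzo" (len 11), cursors c1@6 c2@6 c4@6 c3@11, authorship 124124...33
After op 5 (insert('c')): buffer="zzzooocccuxgzoc" (len 15), cursors c1@9 c2@9 c4@9 c3@15, authorship 124124124...333
After op 6 (move_left): buffer="zzzooocccuxgzoc" (len 15), cursors c1@8 c2@8 c4@8 c3@14, authorship 124124124...333
After op 7 (insert('d')): buffer="zzzoooccdddcuxgzodc" (len 19), cursors c1@11 c2@11 c4@11 c3@18, authorship 124124121244...3333
After op 8 (insert('i')): buffer="zzzoooccdddiiicuxgzodic" (len 23), cursors c1@14 c2@14 c4@14 c3@22, authorship 124124121241244...33333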